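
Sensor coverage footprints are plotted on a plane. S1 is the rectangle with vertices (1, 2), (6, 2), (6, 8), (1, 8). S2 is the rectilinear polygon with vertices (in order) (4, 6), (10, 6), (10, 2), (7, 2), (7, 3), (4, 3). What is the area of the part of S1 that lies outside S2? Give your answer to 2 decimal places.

24.00

|S1| = 30, |S1∩S2| = 6.
|S1 ∖ S2| = |S1| − |S1∩S2| = 30 − 6 = 24.00.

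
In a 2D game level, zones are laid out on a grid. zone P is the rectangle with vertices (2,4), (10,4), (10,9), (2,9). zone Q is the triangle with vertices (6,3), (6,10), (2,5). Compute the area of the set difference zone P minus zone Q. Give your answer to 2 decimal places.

|zone P| = 40, |zone P∩zone Q| = 12.6.
|zone P ∖ zone Q| = |zone P| − |zone P∩zone Q| = 40 − 12.6 = 27.40.

27.40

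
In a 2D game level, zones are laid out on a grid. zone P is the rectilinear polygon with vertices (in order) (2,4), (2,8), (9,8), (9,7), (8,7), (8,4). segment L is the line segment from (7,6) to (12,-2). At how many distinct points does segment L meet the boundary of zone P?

The segment meets the boundary at (8,4.4).

1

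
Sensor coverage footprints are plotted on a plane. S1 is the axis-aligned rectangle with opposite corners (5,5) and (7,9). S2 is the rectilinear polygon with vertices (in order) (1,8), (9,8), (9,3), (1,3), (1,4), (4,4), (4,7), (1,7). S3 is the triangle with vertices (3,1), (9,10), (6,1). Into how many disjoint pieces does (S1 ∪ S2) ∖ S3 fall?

(S1 ∪ S2) ∖ S3 splits into 2 disjoint pieces (area 18, area 7.5).

2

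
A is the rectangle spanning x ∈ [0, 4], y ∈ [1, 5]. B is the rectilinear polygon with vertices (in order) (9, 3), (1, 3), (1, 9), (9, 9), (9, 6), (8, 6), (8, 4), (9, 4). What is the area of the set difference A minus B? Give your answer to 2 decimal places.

|A| = 16, |A∩B| = 6.
|A ∖ B| = |A| − |A∩B| = 16 − 6 = 10.00.

10.00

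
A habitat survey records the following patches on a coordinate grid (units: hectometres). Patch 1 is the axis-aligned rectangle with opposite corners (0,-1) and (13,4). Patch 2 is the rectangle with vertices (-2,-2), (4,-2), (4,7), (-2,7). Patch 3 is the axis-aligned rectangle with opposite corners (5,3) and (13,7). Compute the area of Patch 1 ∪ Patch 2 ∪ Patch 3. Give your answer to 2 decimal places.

By inclusion–exclusion:
Individual areas: |Patch 1| = 65, |Patch 2| = 54, |Patch 3| = 32.
|Patch 1∩Patch 2|: x∈[0,4], y∈[-1,4] → 4·5 = 20.
|Patch 1∩Patch 3|: x∈[5,13], y∈[3,4] → 8·1 = 8.
|Patch 2∩Patch 3| = 0 (no overlap).
|Patch 1∩Patch 2∩Patch 3| = 0.
|Patch 1 ∪ Patch 2 ∪ Patch 3| = 151 − 28 + 0 = 123.00.

123.00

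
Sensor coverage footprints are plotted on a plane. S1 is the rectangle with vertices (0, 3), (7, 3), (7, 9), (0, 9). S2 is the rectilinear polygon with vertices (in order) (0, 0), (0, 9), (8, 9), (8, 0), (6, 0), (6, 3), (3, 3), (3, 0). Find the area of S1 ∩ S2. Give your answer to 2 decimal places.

The intersection is the polygon with vertices (7,3), (6,3), (3,3), (0,3), (0,9), (7,9).
By the shoelace formula its area is 42.00.

42.00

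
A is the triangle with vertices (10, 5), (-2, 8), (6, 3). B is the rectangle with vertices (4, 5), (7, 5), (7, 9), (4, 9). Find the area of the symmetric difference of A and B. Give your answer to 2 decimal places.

|A| = 18, |B| = 12, |A∩B| = 3.375.
|A △ B| = |A| + |B| − 2·|A∩B| = 18 + 12 − 6.75 = 23.25.

23.25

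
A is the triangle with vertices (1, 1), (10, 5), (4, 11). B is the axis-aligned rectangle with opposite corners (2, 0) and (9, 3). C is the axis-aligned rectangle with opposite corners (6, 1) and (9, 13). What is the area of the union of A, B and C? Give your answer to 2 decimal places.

76.44

By inclusion–exclusion:
Individual areas: |A| = 39, |B| = 21, |C| = 36.
|A∩B| = 2.7222.
|A∩C| = 10.8333.
|B∩C|: x∈[6,9], y∈[1,3] → 3·2 = 6.
|A∩B∩C| = 0.
|A ∪ B ∪ C| = 96 − 19.5556 + 0 = 76.44.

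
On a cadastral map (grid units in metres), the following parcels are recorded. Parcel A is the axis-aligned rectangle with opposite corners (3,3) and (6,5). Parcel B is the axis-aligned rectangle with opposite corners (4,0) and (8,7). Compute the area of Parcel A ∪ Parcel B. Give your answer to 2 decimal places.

30.00

By inclusion–exclusion:
Individual areas: |Parcel A| = 6, |Parcel B| = 28.
|Parcel A∩Parcel B|: x∈[4,6], y∈[3,5] → 2·2 = 4.
|Parcel A ∪ Parcel B| = 34 − 4 = 30.00.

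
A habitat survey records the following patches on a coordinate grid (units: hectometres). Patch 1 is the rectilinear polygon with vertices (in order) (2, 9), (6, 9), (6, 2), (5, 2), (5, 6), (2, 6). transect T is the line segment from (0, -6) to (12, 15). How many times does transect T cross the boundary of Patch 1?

2

The segment meets the boundary at (6,4.5), (5,2.75).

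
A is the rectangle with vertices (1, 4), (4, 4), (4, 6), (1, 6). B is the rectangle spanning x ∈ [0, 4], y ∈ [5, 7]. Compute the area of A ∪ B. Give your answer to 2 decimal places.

11.00

By inclusion–exclusion:
Individual areas: |A| = 6, |B| = 8.
|A∩B|: x∈[1,4], y∈[5,6] → 3·1 = 3.
|A ∪ B| = 14 − 3 = 11.00.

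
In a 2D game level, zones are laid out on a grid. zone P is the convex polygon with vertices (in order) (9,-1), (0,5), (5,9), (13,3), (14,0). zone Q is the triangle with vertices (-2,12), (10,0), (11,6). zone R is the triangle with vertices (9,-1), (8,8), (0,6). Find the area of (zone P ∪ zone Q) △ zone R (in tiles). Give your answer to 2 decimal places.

|zone P ∪ zone Q| = 81.5023.
|(zone P ∪ zone Q) ∩ zone R| = 36.1195.
|(zone P ∪ zone Q) △ zone R| = 81.5023 + 37 − 72.239 = 46.26.

46.26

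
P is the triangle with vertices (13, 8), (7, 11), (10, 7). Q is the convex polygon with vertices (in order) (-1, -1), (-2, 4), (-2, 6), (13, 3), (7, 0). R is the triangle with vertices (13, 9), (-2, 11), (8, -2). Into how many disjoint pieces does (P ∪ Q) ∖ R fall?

4

(P ∪ Q) ∖ R splits into 4 disjoint pieces (area 0.0827, area 1.3636, area 37.6583, area 3.0882).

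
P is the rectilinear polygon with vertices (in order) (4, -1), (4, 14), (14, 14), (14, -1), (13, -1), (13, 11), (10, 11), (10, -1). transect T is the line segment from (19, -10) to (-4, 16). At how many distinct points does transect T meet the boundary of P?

2

The segment meets the boundary at (4,6.957), (10,0.174).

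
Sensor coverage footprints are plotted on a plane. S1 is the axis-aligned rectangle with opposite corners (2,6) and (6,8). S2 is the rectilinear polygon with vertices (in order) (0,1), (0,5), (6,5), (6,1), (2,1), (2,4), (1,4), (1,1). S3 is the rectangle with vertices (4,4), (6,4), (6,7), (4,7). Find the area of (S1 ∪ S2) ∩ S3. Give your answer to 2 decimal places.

4.00

|S1 ∪ S2| = 29.
|(S1 ∪ S2) ∩ S3| = 4.00.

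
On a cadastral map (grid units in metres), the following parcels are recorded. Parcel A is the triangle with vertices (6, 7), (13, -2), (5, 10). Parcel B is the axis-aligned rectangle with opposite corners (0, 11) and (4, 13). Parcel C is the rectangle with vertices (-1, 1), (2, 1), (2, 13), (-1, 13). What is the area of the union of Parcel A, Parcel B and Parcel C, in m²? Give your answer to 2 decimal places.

By inclusion–exclusion:
Individual areas: |Parcel A| = 6, |Parcel B| = 8, |Parcel C| = 36.
|Parcel A∩Parcel B| = 0.
|Parcel A∩Parcel C| = 0.
|Parcel B∩Parcel C|: x∈[0,2], y∈[11,13] → 2·2 = 4.
|Parcel A∩Parcel B∩Parcel C| = 0.
|Parcel A ∪ Parcel B ∪ Parcel C| = 50 − 4 + 0 = 46.00.

46.00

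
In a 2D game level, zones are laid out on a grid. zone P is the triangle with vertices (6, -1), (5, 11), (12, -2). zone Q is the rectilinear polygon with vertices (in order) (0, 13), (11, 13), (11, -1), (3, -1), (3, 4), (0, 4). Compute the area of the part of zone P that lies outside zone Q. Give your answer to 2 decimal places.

2.93

|zone P| = 35.5, |zone P∩zone Q| = 32.5714.
|zone P ∖ zone Q| = |zone P| − |zone P∩zone Q| = 35.5 − 32.5714 = 2.93.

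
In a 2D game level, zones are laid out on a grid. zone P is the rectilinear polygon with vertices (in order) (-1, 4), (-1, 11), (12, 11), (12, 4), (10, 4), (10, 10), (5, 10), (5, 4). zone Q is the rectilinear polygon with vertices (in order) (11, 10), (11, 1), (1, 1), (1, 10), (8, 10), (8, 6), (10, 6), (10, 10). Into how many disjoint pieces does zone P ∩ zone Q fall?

zone P ∩ zone Q splits into 2 disjoint pieces (area 6, area 24).

2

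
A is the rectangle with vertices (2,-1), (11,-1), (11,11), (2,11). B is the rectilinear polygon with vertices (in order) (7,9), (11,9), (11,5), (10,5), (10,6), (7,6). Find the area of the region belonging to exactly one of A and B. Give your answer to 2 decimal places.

|A| = 108, |B| = 13, |A∩B| = 13.
|A △ B| = |A| + |B| − 2·|A∩B| = 108 + 13 − 26 = 95.00.

95.00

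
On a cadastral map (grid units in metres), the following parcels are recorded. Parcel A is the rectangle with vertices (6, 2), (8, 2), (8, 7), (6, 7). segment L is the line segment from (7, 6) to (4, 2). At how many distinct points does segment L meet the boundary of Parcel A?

1

The segment meets the boundary at (6,4.667).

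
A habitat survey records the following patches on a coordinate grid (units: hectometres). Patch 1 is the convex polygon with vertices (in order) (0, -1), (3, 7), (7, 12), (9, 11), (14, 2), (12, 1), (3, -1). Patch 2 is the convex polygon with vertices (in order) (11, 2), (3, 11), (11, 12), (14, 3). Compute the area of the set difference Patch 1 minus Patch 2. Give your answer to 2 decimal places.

|Patch 1| = 102.5, |Patch 1∩Patch 2| = 37.2917.
|Patch 1 ∖ Patch 2| = |Patch 1| − |Patch 1∩Patch 2| = 102.5 − 37.2917 = 65.21.

65.21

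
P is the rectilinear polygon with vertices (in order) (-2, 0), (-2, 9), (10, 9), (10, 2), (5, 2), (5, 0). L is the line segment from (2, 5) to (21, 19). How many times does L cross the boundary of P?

The segment meets the boundary at (7.429,9).

1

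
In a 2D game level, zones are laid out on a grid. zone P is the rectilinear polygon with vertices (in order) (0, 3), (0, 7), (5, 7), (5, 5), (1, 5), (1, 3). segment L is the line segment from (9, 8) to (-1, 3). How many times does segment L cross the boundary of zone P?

4

The segment meets the boundary at (0,3.5), (1,4), (3,5), (5,6).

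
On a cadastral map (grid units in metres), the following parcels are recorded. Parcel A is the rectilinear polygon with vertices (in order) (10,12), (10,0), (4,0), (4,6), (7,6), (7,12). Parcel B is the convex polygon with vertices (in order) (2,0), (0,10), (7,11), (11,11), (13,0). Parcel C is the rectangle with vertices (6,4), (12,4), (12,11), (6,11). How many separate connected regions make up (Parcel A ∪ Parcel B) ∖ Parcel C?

2

(Parcel A ∪ Parcel B) ∖ Parcel C splits into 2 disjoint pieces (area 79.3214, area 3).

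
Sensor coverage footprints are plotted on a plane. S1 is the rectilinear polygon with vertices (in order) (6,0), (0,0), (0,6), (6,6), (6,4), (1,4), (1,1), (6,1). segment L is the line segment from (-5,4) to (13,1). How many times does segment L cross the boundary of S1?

The segment meets the boundary at (1,3), (0,3.167).

2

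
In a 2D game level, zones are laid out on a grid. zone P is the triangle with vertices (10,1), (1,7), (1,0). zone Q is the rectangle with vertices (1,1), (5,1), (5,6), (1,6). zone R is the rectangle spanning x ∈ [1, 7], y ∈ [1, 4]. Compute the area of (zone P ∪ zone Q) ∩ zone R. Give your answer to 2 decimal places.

17.25

The region (zone P ∪ zone Q) ∩ zone R is the polygon with vertices (1,4), (5.5,4), (7,3), (7,1), (1,1).
By the shoelace formula its area is 17.25.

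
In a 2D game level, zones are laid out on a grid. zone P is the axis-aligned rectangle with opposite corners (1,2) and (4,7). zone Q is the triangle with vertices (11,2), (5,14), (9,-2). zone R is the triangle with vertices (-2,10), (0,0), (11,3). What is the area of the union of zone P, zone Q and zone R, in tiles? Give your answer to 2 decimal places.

77.54

By inclusion–exclusion:
Individual areas: |zone P| = 15, |zone Q| = 24, |zone R| = 58.
|zone P∩zone Q| = 0.
|zone P∩zone R| = 14.9505.
|zone Q∩zone R| = 4.5124.
|zone P∩zone Q∩zone R| = 0.
|zone P ∪ zone Q ∪ zone R| = 97 − 19.463 + 0 = 77.54.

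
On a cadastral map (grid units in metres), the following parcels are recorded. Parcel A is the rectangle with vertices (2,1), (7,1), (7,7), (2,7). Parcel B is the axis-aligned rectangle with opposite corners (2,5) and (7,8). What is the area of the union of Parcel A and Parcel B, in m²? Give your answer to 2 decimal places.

35.00

By inclusion–exclusion:
Individual areas: |Parcel A| = 30, |Parcel B| = 15.
|Parcel A∩Parcel B|: x∈[2,7], y∈[5,7] → 5·2 = 10.
|Parcel A ∪ Parcel B| = 45 − 10 = 35.00.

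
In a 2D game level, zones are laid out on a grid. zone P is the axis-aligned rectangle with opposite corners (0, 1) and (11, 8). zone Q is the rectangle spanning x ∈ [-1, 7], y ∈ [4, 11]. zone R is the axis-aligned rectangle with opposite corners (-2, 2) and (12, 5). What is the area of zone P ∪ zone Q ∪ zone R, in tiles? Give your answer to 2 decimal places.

By inclusion–exclusion:
Individual areas: |zone P| = 77, |zone Q| = 56, |zone R| = 42.
|zone P∩zone Q|: x∈[0,7], y∈[4,8] → 7·4 = 28.
|zone P∩zone R|: x∈[0,11], y∈[2,5] → 11·3 = 33.
|zone Q∩zone R|: x∈[-1,7], y∈[4,5] → 8·1 = 8.
|zone P∩zone Q∩zone R| = 7.
|zone P ∪ zone Q ∪ zone R| = 175 − 69 + 7 = 113.00.

113.00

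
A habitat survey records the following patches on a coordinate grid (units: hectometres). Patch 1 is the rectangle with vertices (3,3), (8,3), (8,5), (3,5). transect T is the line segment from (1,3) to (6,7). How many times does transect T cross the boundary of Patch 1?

2

The segment meets the boundary at (3.5,5), (3,4.6).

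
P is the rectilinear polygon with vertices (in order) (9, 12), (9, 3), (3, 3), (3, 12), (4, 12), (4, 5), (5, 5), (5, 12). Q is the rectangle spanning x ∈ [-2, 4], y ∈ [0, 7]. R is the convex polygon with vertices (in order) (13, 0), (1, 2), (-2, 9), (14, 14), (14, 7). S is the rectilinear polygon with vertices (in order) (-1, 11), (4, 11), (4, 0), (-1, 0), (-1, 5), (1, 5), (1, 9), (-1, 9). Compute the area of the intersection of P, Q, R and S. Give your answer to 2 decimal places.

The intersection is the polygon with vertices (4,7), (4,5), (4,3), (3,3), (3,7).
By the shoelace formula its area is 4.00.

4.00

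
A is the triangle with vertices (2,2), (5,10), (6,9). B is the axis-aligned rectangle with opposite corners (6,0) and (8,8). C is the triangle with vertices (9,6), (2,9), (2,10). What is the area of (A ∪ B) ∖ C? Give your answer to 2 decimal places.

20.36

|A ∪ B| = 21.5.
|(A ∪ B) ∩ C| = 1.1432.
|(A ∪ B) ∖ C| = 21.5 − 1.1432 = 20.36.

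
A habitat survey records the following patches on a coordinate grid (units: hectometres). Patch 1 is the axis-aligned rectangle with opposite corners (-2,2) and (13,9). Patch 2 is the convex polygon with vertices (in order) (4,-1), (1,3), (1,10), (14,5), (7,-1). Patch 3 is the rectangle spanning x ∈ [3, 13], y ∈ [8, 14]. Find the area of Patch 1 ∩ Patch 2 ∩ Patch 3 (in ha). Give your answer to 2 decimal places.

1.90

The intersection is the polygon with vertices (3.6,9), (6.2,8), (3,8), (3,9).
By the shoelace formula its area is 1.90.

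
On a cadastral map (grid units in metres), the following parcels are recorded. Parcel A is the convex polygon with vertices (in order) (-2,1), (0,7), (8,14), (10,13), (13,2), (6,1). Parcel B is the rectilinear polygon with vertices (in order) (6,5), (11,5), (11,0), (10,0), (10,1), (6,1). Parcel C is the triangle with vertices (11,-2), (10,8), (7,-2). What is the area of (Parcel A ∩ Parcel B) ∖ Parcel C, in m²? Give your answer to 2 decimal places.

|Parcel A ∩ Parcel B| = 18.2143.
|(Parcel A ∩ Parcel B) ∩ Parcel C| = 6.7138.
|(Parcel A ∩ Parcel B) ∖ Parcel C| = 18.2143 − 6.7138 = 11.50.

11.50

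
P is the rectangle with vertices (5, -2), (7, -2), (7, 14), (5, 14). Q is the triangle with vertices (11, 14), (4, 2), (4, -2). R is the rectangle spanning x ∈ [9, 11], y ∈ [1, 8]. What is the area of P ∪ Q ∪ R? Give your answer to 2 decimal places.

By inclusion–exclusion:
Individual areas: |P| = 32, |Q| = 14, |R| = 14.
|P∩Q| = 5.7143.
|P∩R| = 0 (no overlap).
|Q∩R| = 0.
|P∩Q∩R| = 0.
|P ∪ Q ∪ R| = 60 − 5.7143 + 0 = 54.29.

54.29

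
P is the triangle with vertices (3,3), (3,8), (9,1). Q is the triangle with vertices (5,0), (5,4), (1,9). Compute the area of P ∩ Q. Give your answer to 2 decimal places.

The intersection is the polygon with vertices (3,6.5), (5,4), (5,2.333), (3.783,2.739), (3,4.5).
By the shoelace formula its area is 4.58.

4.58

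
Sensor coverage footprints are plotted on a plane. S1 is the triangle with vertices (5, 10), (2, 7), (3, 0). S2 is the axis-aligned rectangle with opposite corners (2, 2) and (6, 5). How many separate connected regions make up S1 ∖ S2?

2

S1 ∖ S2 splits into 2 disjoint pieces (area 7.7143, area 0.6857).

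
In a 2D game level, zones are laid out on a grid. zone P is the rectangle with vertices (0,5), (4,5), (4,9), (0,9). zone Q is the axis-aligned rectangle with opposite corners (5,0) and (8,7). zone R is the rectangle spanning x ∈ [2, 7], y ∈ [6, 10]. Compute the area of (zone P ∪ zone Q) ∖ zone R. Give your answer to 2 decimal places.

|zone P ∪ zone Q| = 37.
|(zone P ∪ zone Q) ∩ zone R| = 8.
|(zone P ∪ zone Q) ∖ zone R| = 37 − 8 = 29.00.

29.00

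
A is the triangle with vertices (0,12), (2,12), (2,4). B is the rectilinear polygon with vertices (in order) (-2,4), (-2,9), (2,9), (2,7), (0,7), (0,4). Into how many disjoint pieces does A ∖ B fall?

A ∖ B splits into 2 disjoint pieces (area 4.875, area 1.125).

2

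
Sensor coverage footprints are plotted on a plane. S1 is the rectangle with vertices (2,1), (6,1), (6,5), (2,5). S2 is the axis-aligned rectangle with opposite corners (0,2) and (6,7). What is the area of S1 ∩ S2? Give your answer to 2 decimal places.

12.00

|S1∩S2|: x∈[2,6], y∈[2,5] → 4·3 = 12.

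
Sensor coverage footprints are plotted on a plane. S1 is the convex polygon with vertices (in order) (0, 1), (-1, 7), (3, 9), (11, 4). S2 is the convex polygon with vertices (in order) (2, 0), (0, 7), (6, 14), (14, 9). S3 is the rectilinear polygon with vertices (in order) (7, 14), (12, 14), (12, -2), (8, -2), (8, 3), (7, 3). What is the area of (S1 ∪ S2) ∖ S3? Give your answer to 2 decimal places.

72.03

|S1 ∪ S2| = 107.3812.
|(S1 ∪ S2) ∩ S3| = 35.3542.
|(S1 ∪ S2) ∖ S3| = 107.3812 − 35.3542 = 72.03.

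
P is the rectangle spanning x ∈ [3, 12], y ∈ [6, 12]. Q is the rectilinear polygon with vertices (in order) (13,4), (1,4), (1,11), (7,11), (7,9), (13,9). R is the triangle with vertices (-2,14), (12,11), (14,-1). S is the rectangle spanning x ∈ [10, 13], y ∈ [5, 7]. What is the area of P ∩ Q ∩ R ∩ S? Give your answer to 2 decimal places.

2.00

The intersection is the polygon with vertices (12,6), (10,6), (10,7), (12,7).
By the shoelace formula its area is 2.00.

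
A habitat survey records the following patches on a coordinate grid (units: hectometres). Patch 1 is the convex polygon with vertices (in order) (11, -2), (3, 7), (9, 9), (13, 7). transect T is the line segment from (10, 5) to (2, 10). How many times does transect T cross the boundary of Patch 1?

1

The segment meets the boundary at (5.478,7.826).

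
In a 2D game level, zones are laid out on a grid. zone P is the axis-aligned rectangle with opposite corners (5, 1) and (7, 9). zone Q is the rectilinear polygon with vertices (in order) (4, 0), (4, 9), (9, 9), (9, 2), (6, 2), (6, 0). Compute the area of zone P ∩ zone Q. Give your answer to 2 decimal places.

The intersection is the polygon with vertices (7,2), (6,2), (6,1), (5,1), (5,9), (7,9).
By the shoelace formula its area is 15.00.

15.00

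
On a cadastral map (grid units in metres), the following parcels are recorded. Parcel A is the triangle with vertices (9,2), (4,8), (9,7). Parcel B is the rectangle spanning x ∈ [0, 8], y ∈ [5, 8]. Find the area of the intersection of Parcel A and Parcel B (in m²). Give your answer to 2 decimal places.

6.65

The intersection is the polygon with vertices (4,8), (8,7.2), (8,5), (6.5,5).
By the shoelace formula its area is 6.65.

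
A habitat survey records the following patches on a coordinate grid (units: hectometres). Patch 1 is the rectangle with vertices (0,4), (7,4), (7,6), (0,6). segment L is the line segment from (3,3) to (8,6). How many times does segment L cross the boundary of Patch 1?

The segment meets the boundary at (7,5.4), (4.667,4).

2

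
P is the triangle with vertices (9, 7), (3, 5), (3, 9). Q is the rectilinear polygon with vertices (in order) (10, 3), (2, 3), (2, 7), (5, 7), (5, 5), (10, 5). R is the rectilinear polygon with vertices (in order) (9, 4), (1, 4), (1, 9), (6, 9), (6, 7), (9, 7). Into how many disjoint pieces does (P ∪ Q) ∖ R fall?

(P ∪ Q) ∖ R splits into 2 disjoint pieces (area 9, area 1.5).

2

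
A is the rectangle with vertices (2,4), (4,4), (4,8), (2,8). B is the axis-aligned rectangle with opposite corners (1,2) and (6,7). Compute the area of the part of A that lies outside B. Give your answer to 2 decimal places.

|A∩B|: x∈[2,4], y∈[4,7] → 2·3 = 6.
|A| = 8.
|A ∖ B| = |A| − |A∩B| = 8 − 6 = 2.00.

2.00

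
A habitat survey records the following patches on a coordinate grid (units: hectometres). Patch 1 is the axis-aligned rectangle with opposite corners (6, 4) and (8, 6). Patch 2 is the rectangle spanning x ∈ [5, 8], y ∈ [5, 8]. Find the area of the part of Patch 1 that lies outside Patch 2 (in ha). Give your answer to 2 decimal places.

|Patch 1∩Patch 2|: x∈[6,8], y∈[5,6] → 2·1 = 2.
|Patch 1| = 4.
|Patch 1 ∖ Patch 2| = |Patch 1| − |Patch 1∩Patch 2| = 4 − 2 = 2.00.

2.00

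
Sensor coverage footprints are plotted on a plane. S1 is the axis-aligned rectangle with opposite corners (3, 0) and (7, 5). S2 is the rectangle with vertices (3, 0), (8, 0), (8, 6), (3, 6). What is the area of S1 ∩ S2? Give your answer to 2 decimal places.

|S1∩S2|: x∈[3,7], y∈[0,5] → 4·5 = 20.

20.00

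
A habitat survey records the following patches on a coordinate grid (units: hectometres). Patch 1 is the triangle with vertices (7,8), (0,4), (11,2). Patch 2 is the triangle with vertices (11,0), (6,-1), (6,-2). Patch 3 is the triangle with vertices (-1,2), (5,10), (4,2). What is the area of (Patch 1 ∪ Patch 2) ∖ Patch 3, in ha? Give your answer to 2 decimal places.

24.48

|Patch 1 ∪ Patch 2| = 31.5.
|(Patch 1 ∪ Patch 2) ∩ Patch 3| = 7.0182.
|(Patch 1 ∪ Patch 2) ∖ Patch 3| = 31.5 − 7.0182 = 24.48.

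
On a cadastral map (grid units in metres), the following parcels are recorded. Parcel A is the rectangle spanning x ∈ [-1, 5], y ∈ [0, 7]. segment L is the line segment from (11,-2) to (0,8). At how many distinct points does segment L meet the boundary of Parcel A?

2

The segment meets the boundary at (1.1,7), (5,3.455).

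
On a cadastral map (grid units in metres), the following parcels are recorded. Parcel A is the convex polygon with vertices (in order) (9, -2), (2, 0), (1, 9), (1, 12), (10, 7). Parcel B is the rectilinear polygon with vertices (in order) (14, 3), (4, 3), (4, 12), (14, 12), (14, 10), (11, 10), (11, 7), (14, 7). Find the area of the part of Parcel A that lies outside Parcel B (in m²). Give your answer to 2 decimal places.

|Parcel A| = 85.5, |Parcel A∩Parcel B| = 33.1111.
|Parcel A ∖ Parcel B| = |Parcel A| − |Parcel A∩Parcel B| = 85.5 − 33.1111 = 52.39.

52.39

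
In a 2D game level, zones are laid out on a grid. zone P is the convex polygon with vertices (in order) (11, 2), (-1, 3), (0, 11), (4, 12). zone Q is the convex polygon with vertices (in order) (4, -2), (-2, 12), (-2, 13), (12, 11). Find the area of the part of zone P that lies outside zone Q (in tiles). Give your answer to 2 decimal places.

14.74

|zone P| = 72, |zone P∩zone Q| = 57.2609.
|zone P ∖ zone Q| = |zone P| − |zone P∩zone Q| = 72 − 57.2609 = 14.74.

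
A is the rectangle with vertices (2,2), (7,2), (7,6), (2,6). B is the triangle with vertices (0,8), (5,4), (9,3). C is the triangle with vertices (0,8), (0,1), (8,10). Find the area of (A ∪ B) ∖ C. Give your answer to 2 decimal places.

|A ∪ B| = 21.7111.
|(A ∪ B) ∩ C| = 4.4611.
|(A ∪ B) ∖ C| = 21.7111 − 4.4611 = 17.25.

17.25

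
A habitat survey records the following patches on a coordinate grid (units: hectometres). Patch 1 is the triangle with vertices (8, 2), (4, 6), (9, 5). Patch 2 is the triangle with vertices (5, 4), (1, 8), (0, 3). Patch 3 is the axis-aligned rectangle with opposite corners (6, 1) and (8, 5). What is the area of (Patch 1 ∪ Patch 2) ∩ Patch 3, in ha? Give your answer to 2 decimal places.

The region (Patch 1 ∪ Patch 2) ∩ Patch 3 is the polygon with vertices (6,4), (6,5), (8,5), (8,2).
By the shoelace formula its area is 4.00.

4.00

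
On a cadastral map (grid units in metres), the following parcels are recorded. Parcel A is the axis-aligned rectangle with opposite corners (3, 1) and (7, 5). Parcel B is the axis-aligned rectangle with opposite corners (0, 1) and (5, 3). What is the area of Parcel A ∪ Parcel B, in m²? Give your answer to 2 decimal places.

22.00

By inclusion–exclusion:
Individual areas: |Parcel A| = 16, |Parcel B| = 10.
|Parcel A∩Parcel B|: x∈[3,5], y∈[1,3] → 2·2 = 4.
|Parcel A ∪ Parcel B| = 26 − 4 = 22.00.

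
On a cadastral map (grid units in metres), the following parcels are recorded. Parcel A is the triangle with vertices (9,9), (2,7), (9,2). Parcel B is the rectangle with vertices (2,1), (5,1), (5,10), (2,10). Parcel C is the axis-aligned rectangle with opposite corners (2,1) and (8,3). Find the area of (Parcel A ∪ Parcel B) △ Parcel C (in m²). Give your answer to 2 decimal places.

|Parcel A ∪ Parcel B| = 47.
|(Parcel A ∪ Parcel B) ∩ Parcel C| = 6.0571.
|(Parcel A ∪ Parcel B) △ Parcel C| = 47 + 12 − 12.1143 = 46.89.

46.89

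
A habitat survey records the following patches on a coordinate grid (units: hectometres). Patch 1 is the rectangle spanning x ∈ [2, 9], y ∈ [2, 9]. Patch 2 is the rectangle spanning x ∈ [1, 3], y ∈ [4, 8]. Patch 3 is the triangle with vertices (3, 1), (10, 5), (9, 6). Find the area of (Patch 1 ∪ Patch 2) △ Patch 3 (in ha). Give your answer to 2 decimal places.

49.62

|Patch 1 ∪ Patch 2| = 53.
|(Patch 1 ∪ Patch 2) ∩ Patch 3| = 4.4393.
|(Patch 1 ∪ Patch 2) △ Patch 3| = 53 + 5.5 − 8.8786 = 49.62.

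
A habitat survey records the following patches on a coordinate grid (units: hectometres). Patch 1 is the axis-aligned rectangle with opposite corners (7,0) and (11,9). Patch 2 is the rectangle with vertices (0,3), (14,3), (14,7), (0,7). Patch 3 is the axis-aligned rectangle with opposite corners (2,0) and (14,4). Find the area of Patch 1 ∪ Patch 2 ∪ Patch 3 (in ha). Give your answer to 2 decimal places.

100.00

By inclusion–exclusion:
Individual areas: |Patch 1| = 36, |Patch 2| = 56, |Patch 3| = 48.
|Patch 1∩Patch 2|: x∈[7,11], y∈[3,7] → 4·4 = 16.
|Patch 1∩Patch 3|: x∈[7,11], y∈[0,4] → 4·4 = 16.
|Patch 2∩Patch 3|: x∈[2,14], y∈[3,4] → 12·1 = 12.
|Patch 1∩Patch 2∩Patch 3| = 4.
|Patch 1 ∪ Patch 2 ∪ Patch 3| = 140 − 44 + 4 = 100.00.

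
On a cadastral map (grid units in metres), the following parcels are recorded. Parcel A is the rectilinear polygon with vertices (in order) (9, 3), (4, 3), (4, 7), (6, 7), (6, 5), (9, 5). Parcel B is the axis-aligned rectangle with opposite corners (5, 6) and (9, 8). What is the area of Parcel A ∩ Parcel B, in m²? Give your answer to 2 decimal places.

The intersection is the polygon with vertices (6,7), (6,6), (5,6), (5,7).
By the shoelace formula its area is 1.00.

1.00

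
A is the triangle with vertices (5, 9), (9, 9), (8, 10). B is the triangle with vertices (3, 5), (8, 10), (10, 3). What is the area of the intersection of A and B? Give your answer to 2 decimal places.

0.64

The intersection is the polygon with vertices (7,9), (8,10), (8.286,9).
By the shoelace formula its area is 0.64.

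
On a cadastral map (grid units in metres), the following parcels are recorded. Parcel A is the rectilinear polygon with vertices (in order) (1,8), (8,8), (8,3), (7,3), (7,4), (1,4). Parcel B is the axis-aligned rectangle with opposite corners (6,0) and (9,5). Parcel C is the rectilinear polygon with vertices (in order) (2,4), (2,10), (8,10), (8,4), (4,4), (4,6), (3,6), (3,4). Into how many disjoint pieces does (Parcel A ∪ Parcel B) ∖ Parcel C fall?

(Parcel A ∪ Parcel B) ∖ Parcel C splits into 3 disjoint pieces (area 13, area 2, area 4).

3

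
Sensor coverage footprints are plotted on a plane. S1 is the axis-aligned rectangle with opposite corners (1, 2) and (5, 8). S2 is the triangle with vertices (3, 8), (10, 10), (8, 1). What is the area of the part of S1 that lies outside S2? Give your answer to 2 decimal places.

21.20

|S1| = 24, |S1∩S2| = 2.8.
|S1 ∖ S2| = |S1| − |S1∩S2| = 24 − 2.8 = 21.20.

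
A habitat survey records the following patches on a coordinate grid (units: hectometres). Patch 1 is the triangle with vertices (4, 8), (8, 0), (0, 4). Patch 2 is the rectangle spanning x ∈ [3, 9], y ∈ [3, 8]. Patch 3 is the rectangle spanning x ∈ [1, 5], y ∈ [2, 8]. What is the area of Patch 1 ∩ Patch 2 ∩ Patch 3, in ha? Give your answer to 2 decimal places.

8.50

The intersection is the polygon with vertices (3,3), (3,7), (4,8), (5,6), (5,3).
By the shoelace formula its area is 8.50.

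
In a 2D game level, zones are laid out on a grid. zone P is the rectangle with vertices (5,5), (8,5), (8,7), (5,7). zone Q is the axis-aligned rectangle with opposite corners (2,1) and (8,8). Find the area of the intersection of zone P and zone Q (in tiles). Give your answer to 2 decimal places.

6.00

|zone P∩zone Q|: x∈[5,8], y∈[5,7] → 3·2 = 6.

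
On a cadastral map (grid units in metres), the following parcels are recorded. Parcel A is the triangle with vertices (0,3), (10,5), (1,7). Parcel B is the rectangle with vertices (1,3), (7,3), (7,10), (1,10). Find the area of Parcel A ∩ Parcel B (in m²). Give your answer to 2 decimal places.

The intersection is the polygon with vertices (1,3.2), (1,7), (7,5.667), (7,4.4).
By the shoelace formula its area is 15.20.

15.20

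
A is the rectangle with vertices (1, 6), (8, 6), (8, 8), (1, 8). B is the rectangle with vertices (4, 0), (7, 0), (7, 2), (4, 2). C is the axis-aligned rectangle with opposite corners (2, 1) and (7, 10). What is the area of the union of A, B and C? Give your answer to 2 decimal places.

52.00

By inclusion–exclusion:
Individual areas: |A| = 14, |B| = 6, |C| = 45.
|A∩B| = 0 (no overlap).
|A∩C|: x∈[2,7], y∈[6,8] → 5·2 = 10.
|B∩C|: x∈[4,7], y∈[1,2] → 3·1 = 3.
|A∩B∩C| = 0.
|A ∪ B ∪ C| = 65 − 13 + 0 = 52.00.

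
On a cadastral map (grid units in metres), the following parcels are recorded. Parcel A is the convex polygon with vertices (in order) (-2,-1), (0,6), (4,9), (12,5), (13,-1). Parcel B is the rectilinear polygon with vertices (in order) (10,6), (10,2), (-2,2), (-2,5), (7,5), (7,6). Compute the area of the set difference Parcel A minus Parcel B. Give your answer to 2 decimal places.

72.86

|Parcel A| = 108, |Parcel A∩Parcel B| = 35.1429.
|Parcel A ∖ Parcel B| = |Parcel A| − |Parcel A∩Parcel B| = 108 − 35.1429 = 72.86.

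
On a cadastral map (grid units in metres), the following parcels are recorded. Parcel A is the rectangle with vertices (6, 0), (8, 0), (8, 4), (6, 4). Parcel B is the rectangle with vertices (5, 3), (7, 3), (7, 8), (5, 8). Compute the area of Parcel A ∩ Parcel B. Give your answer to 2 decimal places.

|Parcel A∩Parcel B|: x∈[6,7], y∈[3,4] → 1·1 = 1.

1.00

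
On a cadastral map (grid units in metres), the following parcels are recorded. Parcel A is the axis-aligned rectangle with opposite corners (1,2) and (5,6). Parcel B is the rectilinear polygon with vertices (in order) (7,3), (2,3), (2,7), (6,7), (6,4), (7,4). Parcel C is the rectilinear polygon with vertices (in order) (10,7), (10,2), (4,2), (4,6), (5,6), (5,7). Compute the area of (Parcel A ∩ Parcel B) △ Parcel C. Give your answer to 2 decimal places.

|Parcel A ∩ Parcel B| = 9.
|(Parcel A ∩ Parcel B) ∩ Parcel C| = 3.
|(Parcel A ∩ Parcel B) △ Parcel C| = 9 + 29 − 6 = 32.00.

32.00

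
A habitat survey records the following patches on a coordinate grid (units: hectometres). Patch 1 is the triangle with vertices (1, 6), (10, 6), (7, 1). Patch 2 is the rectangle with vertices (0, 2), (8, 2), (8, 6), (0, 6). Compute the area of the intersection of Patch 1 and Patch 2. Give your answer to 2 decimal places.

18.27

The intersection is the polygon with vertices (8,6), (8,2.667), (7.6,2), (5.8,2), (1,6).
By the shoelace formula its area is 18.27.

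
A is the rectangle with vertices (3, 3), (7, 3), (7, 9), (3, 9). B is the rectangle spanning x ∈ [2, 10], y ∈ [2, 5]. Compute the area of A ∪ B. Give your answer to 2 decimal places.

40.00

By inclusion–exclusion:
Individual areas: |A| = 24, |B| = 24.
|A∩B|: x∈[3,7], y∈[3,5] → 4·2 = 8.
|A ∪ B| = 48 − 8 = 40.00.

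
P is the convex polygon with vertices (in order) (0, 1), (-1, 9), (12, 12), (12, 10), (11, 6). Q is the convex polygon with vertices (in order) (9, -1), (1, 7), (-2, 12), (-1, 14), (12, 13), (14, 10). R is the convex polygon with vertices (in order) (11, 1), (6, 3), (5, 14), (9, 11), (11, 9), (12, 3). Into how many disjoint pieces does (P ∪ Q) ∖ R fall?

2

(P ∪ Q) ∖ R splits into 2 disjoint pieces (area 81.5219, area 24.0307).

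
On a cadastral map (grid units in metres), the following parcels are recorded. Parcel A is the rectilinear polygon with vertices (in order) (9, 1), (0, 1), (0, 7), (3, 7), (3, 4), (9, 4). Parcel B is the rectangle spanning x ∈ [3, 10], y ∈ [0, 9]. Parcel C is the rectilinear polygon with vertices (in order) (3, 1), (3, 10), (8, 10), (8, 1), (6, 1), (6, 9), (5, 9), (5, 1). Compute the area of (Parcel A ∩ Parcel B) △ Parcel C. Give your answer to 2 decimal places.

31.00

|Parcel A ∩ Parcel B| = 18.
|(Parcel A ∩ Parcel B) ∩ Parcel C| = 12.
|(Parcel A ∩ Parcel B) △ Parcel C| = 18 + 37 − 24 = 31.00.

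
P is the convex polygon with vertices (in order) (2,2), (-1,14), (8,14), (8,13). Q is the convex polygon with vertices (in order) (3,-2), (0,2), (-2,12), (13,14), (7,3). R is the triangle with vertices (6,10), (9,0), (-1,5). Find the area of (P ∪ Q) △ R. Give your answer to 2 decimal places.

|P ∪ Q| = 138.9785.
|(P ∪ Q) ∩ R| = 36.8971.
|(P ∪ Q) △ R| = 138.9785 + 42.5 − 73.7942 = 107.68.

107.68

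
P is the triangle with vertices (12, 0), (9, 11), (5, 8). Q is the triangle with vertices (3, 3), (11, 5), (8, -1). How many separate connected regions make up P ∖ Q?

P ∖ Q splits into 2 disjoint pieces (area 3.4719, area 20.1244).

2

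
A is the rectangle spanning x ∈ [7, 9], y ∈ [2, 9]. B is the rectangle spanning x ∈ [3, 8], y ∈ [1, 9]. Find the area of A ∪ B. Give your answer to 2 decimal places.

By inclusion–exclusion:
Individual areas: |A| = 14, |B| = 40.
|A∩B|: x∈[7,8], y∈[2,9] → 1·7 = 7.
|A ∪ B| = 54 − 7 = 47.00.

47.00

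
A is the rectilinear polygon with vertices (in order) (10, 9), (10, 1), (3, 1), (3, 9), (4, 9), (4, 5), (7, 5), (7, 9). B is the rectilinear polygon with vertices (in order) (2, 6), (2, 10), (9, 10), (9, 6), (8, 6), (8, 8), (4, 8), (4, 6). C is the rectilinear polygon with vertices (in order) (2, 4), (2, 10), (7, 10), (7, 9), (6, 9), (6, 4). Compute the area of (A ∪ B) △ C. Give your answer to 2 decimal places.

|A ∪ B| = 57.
|(A ∪ B) ∩ C| = 17.
|(A ∪ B) △ C| = 57 + 25 − 34 = 48.00.

48.00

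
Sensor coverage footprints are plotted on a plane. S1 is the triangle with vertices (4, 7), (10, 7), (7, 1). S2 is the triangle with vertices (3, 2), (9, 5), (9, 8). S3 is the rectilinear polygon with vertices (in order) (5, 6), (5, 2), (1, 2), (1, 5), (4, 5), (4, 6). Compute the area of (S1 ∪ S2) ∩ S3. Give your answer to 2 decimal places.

|S1 ∪ S2| = 20.1333.
|(S1 ∪ S2) ∩ S3| = 1.25.

1.25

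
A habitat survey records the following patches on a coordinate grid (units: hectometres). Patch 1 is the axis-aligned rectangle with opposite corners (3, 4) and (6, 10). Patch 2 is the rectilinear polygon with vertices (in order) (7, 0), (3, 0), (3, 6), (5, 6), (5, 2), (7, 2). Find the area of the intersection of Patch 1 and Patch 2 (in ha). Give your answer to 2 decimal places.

4.00

The intersection is the polygon with vertices (3,6), (5,6), (5,4), (3,4).
By the shoelace formula its area is 4.00.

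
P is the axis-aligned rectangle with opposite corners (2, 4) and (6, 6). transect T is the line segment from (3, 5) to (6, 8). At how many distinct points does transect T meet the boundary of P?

1

The segment meets the boundary at (4,6).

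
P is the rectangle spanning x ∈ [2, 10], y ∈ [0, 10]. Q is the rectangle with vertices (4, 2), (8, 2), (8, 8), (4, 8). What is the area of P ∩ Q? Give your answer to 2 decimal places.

24.00

|P∩Q|: x∈[4,8], y∈[2,8] → 4·6 = 24.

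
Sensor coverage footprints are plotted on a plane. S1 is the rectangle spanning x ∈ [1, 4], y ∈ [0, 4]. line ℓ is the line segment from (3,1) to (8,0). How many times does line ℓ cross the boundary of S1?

1

The segment meets the boundary at (4,0.8).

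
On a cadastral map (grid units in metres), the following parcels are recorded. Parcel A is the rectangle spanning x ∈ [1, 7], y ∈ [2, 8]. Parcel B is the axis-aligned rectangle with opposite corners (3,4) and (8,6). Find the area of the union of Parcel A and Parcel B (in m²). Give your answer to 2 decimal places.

By inclusion–exclusion:
Individual areas: |Parcel A| = 36, |Parcel B| = 10.
|Parcel A∩Parcel B|: x∈[3,7], y∈[4,6] → 4·2 = 8.
|Parcel A ∪ Parcel B| = 46 − 8 = 38.00.

38.00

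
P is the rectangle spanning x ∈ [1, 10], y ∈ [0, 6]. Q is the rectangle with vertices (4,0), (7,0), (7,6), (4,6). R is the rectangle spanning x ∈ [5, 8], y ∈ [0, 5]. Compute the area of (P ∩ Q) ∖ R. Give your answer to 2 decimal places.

|P ∩ Q| = 18.
|(P ∩ Q) ∩ R| = 10.
|(P ∩ Q) ∖ R| = 18 − 10 = 8.00.

8.00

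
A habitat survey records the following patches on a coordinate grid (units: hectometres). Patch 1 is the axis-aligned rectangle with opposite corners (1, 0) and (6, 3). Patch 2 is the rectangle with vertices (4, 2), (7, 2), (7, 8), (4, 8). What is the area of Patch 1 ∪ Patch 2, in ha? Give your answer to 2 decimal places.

31.00

By inclusion–exclusion:
Individual areas: |Patch 1| = 15, |Patch 2| = 18.
|Patch 1∩Patch 2|: x∈[4,6], y∈[2,3] → 2·1 = 2.
|Patch 1 ∪ Patch 2| = 33 − 2 = 31.00.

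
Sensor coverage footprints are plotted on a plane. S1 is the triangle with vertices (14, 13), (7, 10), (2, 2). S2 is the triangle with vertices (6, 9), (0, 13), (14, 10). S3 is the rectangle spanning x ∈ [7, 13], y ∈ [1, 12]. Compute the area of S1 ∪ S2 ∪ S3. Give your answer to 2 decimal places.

85.76

By inclusion–exclusion:
Individual areas: |S1| = 20.5, |S2| = 19, |S3| = 66.
|S1∩S2| = 5.1168.
|S1∩S3| = 11.3371.
|S2∩S3| = 8.1429.
|S1∩S2∩S3| = 4.8572.
|S1 ∪ S2 ∪ S3| = 105.5 − 24.5967 + 4.8572 = 85.76.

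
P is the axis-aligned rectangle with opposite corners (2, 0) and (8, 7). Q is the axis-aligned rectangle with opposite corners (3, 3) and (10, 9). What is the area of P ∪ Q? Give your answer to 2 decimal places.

By inclusion–exclusion:
Individual areas: |P| = 42, |Q| = 42.
|P∩Q|: x∈[3,8], y∈[3,7] → 5·4 = 20.
|P ∪ Q| = 84 − 20 = 64.00.

64.00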